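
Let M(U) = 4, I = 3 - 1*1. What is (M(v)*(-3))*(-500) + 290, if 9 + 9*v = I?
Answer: 6290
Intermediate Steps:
I = 2 (I = 3 - 1 = 2)
v = -7/9 (v = -1 + (1/9)*2 = -1 + 2/9 = -7/9 ≈ -0.77778)
(M(v)*(-3))*(-500) + 290 = (4*(-3))*(-500) + 290 = -12*(-500) + 290 = 6000 + 290 = 6290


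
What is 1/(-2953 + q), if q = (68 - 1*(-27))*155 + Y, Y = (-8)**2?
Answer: 1/11836 ≈ 8.4488e-5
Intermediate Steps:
Y = 64
q = 14789 (q = (68 - 1*(-27))*155 + 64 = (68 + 27)*155 + 64 = 95*155 + 64 = 14725 + 64 = 14789)
1/(-2953 + q) = 1/(-2953 + 14789) = 1/11836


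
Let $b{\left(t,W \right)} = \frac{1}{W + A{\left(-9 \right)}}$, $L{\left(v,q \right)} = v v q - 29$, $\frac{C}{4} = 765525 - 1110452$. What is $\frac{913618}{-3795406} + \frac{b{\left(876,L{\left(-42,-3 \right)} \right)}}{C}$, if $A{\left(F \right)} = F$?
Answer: $- \frac{3359301957447057}{13955411137158920} \approx -0.24072$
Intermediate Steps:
$C = -1379708$ ($C = 4 \left(765525 - 1110452\right) = 4 \left(-344927\right) = -1379708$)
$L{\left(v,q \right)} = -29 + q v^{2}$ ($L{\left(v,q \right)} = v^{2} q - 29 = q v^{2} - 29 = -29 + q v^{2}$)
$b{\left(t,W \right)} = \frac{1}{-9 + W}$ ($b{\left(t,W \right)} = \frac{1}{W - 9} = \frac{1}{-9 + W}$)
$\frac{913618}{-3795406} + \frac{b{\left(876,L{\left(-42,-3 \right)} \right)}}{C} = \frac{913618}{-3795406} + \frac{1}{\left(-9 - \left(29 + 3 \left(-42\right)^{2}\right)\right) \left(-1379708\right)} = 913618 \left(- \frac{1}{3795406}\right) + \frac{1}{-9 - 5321} \left(- \frac{1}{1379708}\right) = - \frac{456809}{1897703} + \frac{1}{-9 - 5321} \left(- \frac{1}{1379708}\right) = - \frac{456809}{1897703} + \frac{1}{-5330} \left(- \frac{1}{1379708}\right) = - \frac{456809}{1897703} - - \frac{1}{7353843640} = - \frac{456809}{1897703} + \frac{1}{7353843640} = - \frac{3359301957447057}{13955411137158920}$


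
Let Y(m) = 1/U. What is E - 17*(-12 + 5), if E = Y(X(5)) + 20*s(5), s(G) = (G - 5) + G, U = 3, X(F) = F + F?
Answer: 658/3 ≈ 219.33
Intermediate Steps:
X(F) = 2*F
s(G) = -5 + 2*G (s(G) = (-5 + G) + G = -5 + 2*G)
Y(m) = ⅓ (Y(m) = 1/3 = ⅓)
E = 301/3 (E = ⅓ + 20*(-5 + 2*5) = ⅓ + 20*(-5 + 10) = ⅓ + 20*5 = ⅓ + 100 = 301/3 ≈ 100.33)
E - 17*(-12 + 5) = 301/3 - 17*(-12 + 5) = 301/3 - 17*(-7) = 301/3 - 1*(-119) = 301/3 + 119 = 658/3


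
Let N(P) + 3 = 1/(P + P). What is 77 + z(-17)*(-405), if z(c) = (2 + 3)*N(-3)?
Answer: 12979/2 ≈ 6489.5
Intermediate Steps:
N(P) = -3 + 1/(2*P) (N(P) = -3 + 1/(P + P) = -3 + 1/(2*P))
z(c) = -95/6 (z(c) = (2 + 3)*(-3 + (1/2)/(-3)) = 5*(-3 + (1/2)*(-1/3)) = 5*(-3 - 1/6) = 5*(-19/6) = -95/6)
77 + z(-17)*(-405) = 77 - 95/6*(-405) = 77 + 12825/2 = 12979/2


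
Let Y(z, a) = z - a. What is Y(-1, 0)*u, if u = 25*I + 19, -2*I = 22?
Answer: 256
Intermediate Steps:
I = -11 (I = -½*22 = -11)
u = -256 (u = 25*(-11) + 19 = -275 + 19 = -256)
Y(-1, 0)*u = (-1 - 1*0)*(-256) = (-1 + 0)*(-256) = -1*(-256) = 256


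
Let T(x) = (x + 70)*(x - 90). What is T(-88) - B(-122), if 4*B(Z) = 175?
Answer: 12641/4 ≈ 3160.3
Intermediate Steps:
B(Z) = 175/4 (B(Z) = (¼)*175 = 175/4)
T(x) = (-90 + x)*(70 + x) (T(x) = (70 + x)*(-90 + x) = (-90 + x)*(70 + x))
T(-88) - B(-122) = (-6300 + (-88)² - 20*(-88)) - 1*175/4 = (-6300 + 7744 + 1760) - 175/4 = 3204 - 175/4 = 12641/4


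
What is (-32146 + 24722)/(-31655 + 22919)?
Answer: 232/273 ≈ 0.84982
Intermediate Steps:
(-32146 + 24722)/(-31655 + 22919) = -7424/(-8736) = -7424*(-1/8736) = 232/273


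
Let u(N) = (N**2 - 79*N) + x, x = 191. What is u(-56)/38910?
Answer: 7751/38910 ≈ 0.19920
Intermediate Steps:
u(N) = 191 + N**2 - 79*N (u(N) = (N**2 - 79*N) + 191 = 191 + N**2 - 79*N)
u(-56)/38910 = (191 + (-56)**2 - 79*(-56))/38910 = (191 + 3136 + 4424)*(1/38910) = 7751*(1/38910) = 7751/38910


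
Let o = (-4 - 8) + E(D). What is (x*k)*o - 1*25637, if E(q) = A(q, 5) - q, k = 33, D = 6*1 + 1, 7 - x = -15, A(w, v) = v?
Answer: -35801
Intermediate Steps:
x = 22 (x = 7 - 1*(-15) = 7 + 15 = 22)
D = 7 (D = 6 + 1 = 7)
E(q) = 5 - q
o = -14 (o = (-4 - 8) + (5 - 1*7) = -12 + (5 - 7) = -12 - 2 = -14)
(x*k)*o - 1*25637 = (22*33)*(-14) - 1*25637 = 726*(-14) - 25637 = -10164 - 25637 = -35801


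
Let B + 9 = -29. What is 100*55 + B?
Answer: 5462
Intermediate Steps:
B = -38 (B = -9 - 29 = -38)
100*55 + B = 100*55 - 38 = 5500 - 38 = 5462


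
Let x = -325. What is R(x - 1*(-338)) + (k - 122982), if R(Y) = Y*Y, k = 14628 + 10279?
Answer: -97906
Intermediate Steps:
k = 24907
R(Y) = Y**2
R(x - 1*(-338)) + (k - 122982) = (-325 - 1*(-338))**2 + (24907 - 122982) = (-325 + 338)**2 - 98075 = 13**2 - 98075 = 169 - 98075 = -97906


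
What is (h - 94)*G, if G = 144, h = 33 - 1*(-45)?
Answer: -2304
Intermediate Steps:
h = 78 (h = 33 + 45 = 78)
(h - 94)*G = (78 - 94)*144 = -16*144 = -2304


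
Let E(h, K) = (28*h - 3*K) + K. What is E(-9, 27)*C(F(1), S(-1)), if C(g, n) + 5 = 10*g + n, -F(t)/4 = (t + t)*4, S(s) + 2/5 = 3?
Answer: 493272/5 ≈ 98654.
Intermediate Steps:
S(s) = 13/5 (S(s) = -2/5 + 3 = 13/5)
F(t) = -32*t (F(t) = -4*(t + t)*4 = -4*2*t*4 = -32*t)
C(g, n) = -5 + n + 10*g (C(g, n) = -5 + (10*g + n) = -5 + (n + 10*g) = -5 + n + 10*g)
E(h, K) = -2*K + 28*h (E(h, K) = (-3*K + 28*h) + K = -2*K + 28*h)
E(-9, 27)*C(F(1), S(-1)) = (-2*27 + 28*(-9))*(-5 + 13/5 + 10*(-32*1)) = (-54 - 252)*(-5 + 13/5 + 10*(-32)) = -306*(-5 + 13/5 - 320) = -306*(-1612/5) = 493272/5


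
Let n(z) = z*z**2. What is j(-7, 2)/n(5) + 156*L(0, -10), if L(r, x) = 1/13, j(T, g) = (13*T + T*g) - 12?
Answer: 1383/125 ≈ 11.064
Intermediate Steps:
n(z) = z**3
j(T, g) = -12 + 13*T + T*g
L(r, x) = 1/13
j(-7, 2)/n(5) + 156*L(0, -10) = (-12 + 13*(-7) - 7*2)/(5**3) + 156*(1/13) = (-12 - 91 - 14)/125 + 12 = -117*1/125 + 12 = -117/125 + 12 = 1383/125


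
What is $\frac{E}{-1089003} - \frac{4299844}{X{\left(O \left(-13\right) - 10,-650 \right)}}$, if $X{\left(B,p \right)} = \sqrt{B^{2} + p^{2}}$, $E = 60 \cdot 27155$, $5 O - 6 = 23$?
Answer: $- \frac{543100}{363001} - \frac{21499220 \sqrt{10744829}}{10744829} \approx -6560.3$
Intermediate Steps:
$O = \frac{29}{5}$ ($O = \frac{6}{5} + \frac{1}{5} \cdot 23 = \frac{6}{5} + \frac{23}{5} = \frac{29}{5} \approx 5.8$)
$E = 1629300$
$\frac{E}{-1089003} - \frac{4299844}{X{\left(O \left(-13\right) - 10,-650 \right)}} = \frac{1629300}{-1089003} - \frac{4299844}{\sqrt{\left(\frac{29}{5} \left(-13\right) - 10\right)^{2} + \left(-650\right)^{2}}} = 1629300 \left(- \frac{1}{1089003}\right) - \frac{4299844}{\sqrt{\left(- \frac{377}{5} - 10\right)^{2} + 422500}} = - \frac{543100}{363001} - \frac{4299844}{\sqrt{\left(- \frac{427}{5}\right)^{2} + 422500}} = - \frac{543100}{363001} - \frac{4299844}{\sqrt{\frac{182329}{25} + 422500}} = - \frac{543100}{363001} - \frac{4299844}{\sqrt{\frac{10744829}{25}}} = - \frac{543100}{363001} - \frac{4299844}{\frac{1}{5} \sqrt{10744829}} = - \frac{543100}{363001} - 4299844 \frac{5 \sqrt{10744829}}{10744829} = - \frac{543100}{363001} - \frac{21499220 \sqrt{10744829}}{10744829}$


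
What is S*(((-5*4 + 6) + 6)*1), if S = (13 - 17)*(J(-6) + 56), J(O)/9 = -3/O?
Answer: 1936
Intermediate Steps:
J(O) = -27/O (J(O) = 9*(-3/O) = -27/O)
S = -242 (S = (13 - 17)*(-27/(-6) + 56) = -4*(-27*(-⅙) + 56) = -4*(9/2 + 56) = -4*121/2 = -242)
S*(((-5*4 + 6) + 6)*1) = -242*((-5*4 + 6) + 6) = -242*((-20 + 6) + 6) = -242*(-14 + 6) = -(-1936) = -242*(-8) = 1936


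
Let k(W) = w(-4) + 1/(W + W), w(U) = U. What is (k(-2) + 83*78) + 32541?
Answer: 156043/4 ≈ 39011.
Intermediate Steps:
k(W) = -4 + 1/(2*W) (k(W) = -4 + 1/(W + W) = -4 + 1/(2*W))
(k(-2) + 83*78) + 32541 = ((-4 + (½)/(-2)) + 83*78) + 32541 = ((-4 + (½)*(-½)) + 6474) + 32541 = ((-4 - ¼) + 6474) + 32541 = (-17/4 + 6474) + 32541 = 25879/4 + 32541 = 156043/4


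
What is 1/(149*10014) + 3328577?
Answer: 4966523141623/1492086 ≈ 3.3286e+6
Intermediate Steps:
1/(149*10014) + 3328577 = 1/1492086 + 3328577 = 4966523141623/1492086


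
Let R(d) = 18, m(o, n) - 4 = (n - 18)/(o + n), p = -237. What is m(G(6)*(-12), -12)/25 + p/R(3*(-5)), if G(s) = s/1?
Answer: -6821/525 ≈ -12.992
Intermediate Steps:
G(s) = s (G(s) = s*1 = s)
m(o, n) = 4 + (-18 + n)/(n + o) (m(o, n) = 4 + (n - 18)/(o + n) = 4 + (-18 + n)/(n + o))
m(G(6)*(-12), -12)/25 + p/R(3*(-5)) = ((-18 + 4*(6*(-12)) + 5*(-12))/(-12 + 6*(-12)))/25 - 237/18 = ((-18 + 4*(-72) - 60)/(-12 - 72))*(1/25) - 237*1/18 = ((-18 - 288 - 60)/(-84))*(1/25) - 79/6 = -1/84*(-366)*(1/25) - 79/6 = (61/14)*(1/25) - 79/6 = 61/350 - 79/6 = -6821/525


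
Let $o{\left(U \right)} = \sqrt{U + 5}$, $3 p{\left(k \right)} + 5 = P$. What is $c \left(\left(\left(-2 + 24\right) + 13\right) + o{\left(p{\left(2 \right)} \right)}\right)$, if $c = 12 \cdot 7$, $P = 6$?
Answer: $2940 + 112 \sqrt{3} \approx 3134.0$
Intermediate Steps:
$p{\left(k \right)} = \frac{1}{3}$ ($p{\left(k \right)} = - \frac{5}{3} + \frac{1}{3} \cdot 6 = - \frac{5}{3} + 2 = \frac{1}{3}$)
$o{\left(U \right)} = \sqrt{5 + U}$
$c = 84$
$c \left(\left(\left(-2 + 24\right) + 13\right) + o{\left(p{\left(2 \right)} \right)}\right) = 84 \left(\left(\left(-2 + 24\right) + 13\right) + \sqrt{5 + \frac{1}{3}}\right) = 84 \left(\left(22 + 13\right) + \sqrt{\frac{16}{3}}\right) = 84 \left(35 + \frac{4 \sqrt{3}}{3}\right) = 2940 + 112 \sqrt{3}$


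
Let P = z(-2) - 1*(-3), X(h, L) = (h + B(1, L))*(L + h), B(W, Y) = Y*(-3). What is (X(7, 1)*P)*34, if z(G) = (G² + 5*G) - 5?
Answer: -8704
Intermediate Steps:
B(W, Y) = -3*Y
z(G) = -5 + G² + 5*G
X(h, L) = (L + h)*(h - 3*L) (X(h, L) = (h - 3*L)*(L + h) = (L + h)*(h - 3*L))
P = -8 (P = (-5 + (-2)² + 5*(-2)) - 1*(-3) = (-5 + 4 - 10) + 3 = -11 + 3 = -8)
(X(7, 1)*P)*34 = ((7² - 3*1² - 2*1*7)*(-8))*34 = ((49 - 3*1 - 14)*(-8))*34 = ((49 - 3 - 14)*(-8))*34 = (32*(-8))*34 = -256*34 = -8704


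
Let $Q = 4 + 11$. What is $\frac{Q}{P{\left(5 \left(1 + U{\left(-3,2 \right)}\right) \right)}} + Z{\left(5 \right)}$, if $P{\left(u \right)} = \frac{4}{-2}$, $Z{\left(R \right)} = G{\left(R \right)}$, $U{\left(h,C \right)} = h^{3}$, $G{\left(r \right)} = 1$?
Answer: $- \frac{13}{2} \approx -6.5$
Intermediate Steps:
$Q = 15$
$Z{\left(R \right)} = 1$
$P{\left(u \right)} = -2$ ($P{\left(u \right)} = 4 \left(- \frac{1}{2}\right) = -2$)
$\frac{Q}{P{\left(5 \left(1 + U{\left(-3,2 \right)}\right) \right)}} + Z{\left(5 \right)} = \frac{15}{-2} + 1 = 15 \left(- \frac{1}{2}\right) + 1 = - \frac{15}{2} + 1 = - \frac{13}{2}$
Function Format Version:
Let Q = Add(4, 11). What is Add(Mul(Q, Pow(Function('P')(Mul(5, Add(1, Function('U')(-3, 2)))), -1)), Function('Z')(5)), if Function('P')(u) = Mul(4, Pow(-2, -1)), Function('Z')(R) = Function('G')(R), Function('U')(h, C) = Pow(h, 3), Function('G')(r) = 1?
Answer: Rational(-13, 2) ≈ -6.5000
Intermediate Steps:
Q = 15
Function('Z')(R) = 1
Function('P')(u) = -2 (Function('P')(u) = Mul(4, Rational(-1, 2)) = -2)
Add(Mul(Q, Pow(Function('P')(Mul(5, Add(1, Function('U')(-3, 2)))), -1)), Function('Z')(5)) = Add(Mul(15, Pow(-2, -1)), 1) = Add(Mul(15, Rational(-1, 2)), 1) = Add(Rational(-15, 2), 1) = Rational(-13, 2)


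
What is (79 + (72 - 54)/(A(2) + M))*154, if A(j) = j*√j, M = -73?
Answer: 64532930/5321 - 5544*√2/5321 ≈ 12127.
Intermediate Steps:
A(j) = j^(3/2)
(79 + (72 - 54)/(A(2) + M))*154 = (79 + (72 - 54)/(2^(3/2) - 73))*154 = (79 + 18/(2*√2 - 73))*154 = (79 + 18/(-73 + 2*√2))*154 = 12166 + 2772/(-73 + 2*√2)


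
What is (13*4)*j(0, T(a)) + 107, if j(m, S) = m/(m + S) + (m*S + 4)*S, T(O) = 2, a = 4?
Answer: 523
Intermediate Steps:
j(m, S) = S*(4 + S*m) + m/(S + m) (j(m, S) = m/(S + m) + (S*m + 4)*S = m/(S + m) + (4 + S*m)*S = m/(S + m) + S*(4 + S*m) = S*(4 + S*m) + m/(S + m))
(13*4)*j(0, T(a)) + 107 = (13*4)*((0 + 4*2² + 0*2³ + 2²*0² + 4*2*0)/(2 + 0)) + 107 = 52*((0 + 4*4 + 0*8 + 4*0 + 0)/2) + 107 = 52*((0 + 16 + 0 + 0 + 0)/2) + 107 = 52*((½)*16) + 107 = 52*8 + 107 = 416 + 107 = 523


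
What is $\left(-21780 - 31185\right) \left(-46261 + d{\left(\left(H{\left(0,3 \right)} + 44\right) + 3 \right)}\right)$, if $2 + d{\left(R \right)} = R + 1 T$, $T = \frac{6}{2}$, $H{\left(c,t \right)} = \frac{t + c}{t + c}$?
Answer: $2447618580$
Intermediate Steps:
$H{\left(c,t \right)} = 1$ ($H{\left(c,t \right)} = \frac{c + t}{c + t} = 1$)
$T = 3$ ($T = 6 \cdot \frac{1}{2} = 3$)
$d{\left(R \right)} = 1 + R$ ($d{\left(R \right)} = -2 + \left(R + 1 \cdot 3\right) = -2 + \left(R + 3\right) = -2 + \left(3 + R\right) = 1 + R$)
$\left(-21780 - 31185\right) \left(-46261 + d{\left(\left(H{\left(0,3 \right)} + 44\right) + 3 \right)}\right) = \left(-21780 - 31185\right) \left(-46261 + \left(1 + \left(\left(1 + 44\right) + 3\right)\right)\right) = - 52965 \left(-46261 + \left(1 + \left(45 + 3\right)\right)\right) = - 52965 \left(-46261 + \left(1 + 48\right)\right) = - 52965 \left(-46261 + 49\right) = \left(-52965\right) \left(-46212\right) = 2447618580$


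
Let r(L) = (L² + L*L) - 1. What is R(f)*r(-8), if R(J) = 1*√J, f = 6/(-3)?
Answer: 127*I*√2 ≈ 179.61*I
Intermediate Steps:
f = -2 (f = 6*(-⅓) = -2)
r(L) = -1 + 2*L² (r(L) = (L² + L²) - 1 = 2*L² - 1 = -1 + 2*L²)
R(J) = √J
R(f)*r(-8) = √(-2)*(-1 + 2*(-8)²) = (I*√2)*(-1 + 2*64) = (I*√2)*(-1 + 128) = (I*√2)*127 = 127*I*√2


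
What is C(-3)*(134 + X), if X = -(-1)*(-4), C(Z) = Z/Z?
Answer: 130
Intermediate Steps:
C(Z) = 1
X = -4 (X = -1*4 = -4)
C(-3)*(134 + X) = 1*(134 - 4) = 1*130 = 130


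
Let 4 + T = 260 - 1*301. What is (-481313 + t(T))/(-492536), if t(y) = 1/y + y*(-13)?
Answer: 21632761/22164120 ≈ 0.97603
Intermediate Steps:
T = -45 (T = -4 + (260 - 1*301) = -4 + (260 - 301) = -4 - 41 = -45)
t(y) = 1/y - 13*y
(-481313 + t(T))/(-492536) = (-481313 + (1/(-45) - 13*(-45)))/(-492536) = (-481313 + (-1/45 + 585))*(-1/492536) = (-481313 + 26324/45)*(-1/492536) = -21632761/45*(-1/492536) = 21632761/22164120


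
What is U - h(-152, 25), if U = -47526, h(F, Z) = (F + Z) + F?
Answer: -47247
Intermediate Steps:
h(F, Z) = Z + 2*F
U - h(-152, 25) = -47526 - (25 + 2*(-152)) = -47526 - (25 - 304) = -47526 - 1*(-279) = -47526 + 279 = -47247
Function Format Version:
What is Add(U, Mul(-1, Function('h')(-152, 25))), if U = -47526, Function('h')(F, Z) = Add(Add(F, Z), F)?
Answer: -47247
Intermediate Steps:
Function('h')(F, Z) = Add(Z, Mul(2, F))
Add(U, Mul(-1, Function('h')(-152, 25))) = Add(-47526, Mul(-1, Add(25, Mul(2, -152)))) = Add(-47526, Mul(-1, Add(25, -304))) = Add(-47526, Mul(-1, -279)) = Add(-47526, 279) = -47247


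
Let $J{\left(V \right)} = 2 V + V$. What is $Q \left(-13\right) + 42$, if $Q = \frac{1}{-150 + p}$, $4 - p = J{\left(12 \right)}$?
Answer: $\frac{589}{14} \approx 42.071$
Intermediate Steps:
$J{\left(V \right)} = 3 V$
$p = -32$ ($p = 4 - 3 \cdot 12 = 4 - 36 = -32$)
$Q = - \frac{1}{182}$ ($Q = \frac{1}{-150 - 32} = \frac{1}{-182} = - \frac{1}{182} \approx -0.0054945$)
$Q \left(-13\right) + 42 = \left(- \frac{1}{182}\right) \left(-13\right) + 42 = \frac{1}{14} + 42 = \frac{589}{14}$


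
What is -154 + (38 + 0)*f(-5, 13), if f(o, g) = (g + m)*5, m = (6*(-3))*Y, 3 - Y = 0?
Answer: -7944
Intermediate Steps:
Y = 3 (Y = 3 - 1*0 = 3 + 0 = 3)
m = -54 (m = (6*(-3))*3 = -18*3 = -54)
f(o, g) = -270 + 5*g (f(o, g) = (g - 54)*5 = (-54 + g)*5 = -270 + 5*g)
-154 + (38 + 0)*f(-5, 13) = -154 + (38 + 0)*(-270 + 5*13) = -154 + 38*(-270 + 65) = -154 + 38*(-205) = -154 - 7790 = -7944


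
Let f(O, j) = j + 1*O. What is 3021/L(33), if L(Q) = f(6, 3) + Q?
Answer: 1007/14 ≈ 71.929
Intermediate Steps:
f(O, j) = O + j (f(O, j) = j + O = O + j)
L(Q) = 9 + Q (L(Q) = (6 + 3) + Q = 9 + Q)
3021/L(33) = 3021/(9 + 33) = 3021/42 = 3021*(1/42) = 1007/14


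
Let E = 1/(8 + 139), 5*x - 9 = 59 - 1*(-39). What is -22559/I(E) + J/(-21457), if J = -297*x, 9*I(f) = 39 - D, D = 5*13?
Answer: 21783007089/2789410 ≈ 7809.2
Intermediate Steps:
x = 107/5 (x = 9/5 + (59 - 1*(-39))/5 = 9/5 + (59 + 39)/5 = 9/5 + (⅕)*98 = 9/5 + 98/5 = 107/5 ≈ 21.400)
E = 1/147 ≈ 0.0068027
D = 65
I(f) = -26/9 (I(f) = (39 - 1*65)/9 = (39 - 65)/9 = (⅑)*(-26) = -26/9)
J = -31779/5 (J = -297*107/5 = -31779/5 ≈ -6355.8)
-22559/I(E) + J/(-21457) = -22559/(-26/9) - 31779/5/(-21457) = -22559*(-9/26) - 31779/5*(-1/21457) = 203031/26 + 31779/107285 = 21783007089/2789410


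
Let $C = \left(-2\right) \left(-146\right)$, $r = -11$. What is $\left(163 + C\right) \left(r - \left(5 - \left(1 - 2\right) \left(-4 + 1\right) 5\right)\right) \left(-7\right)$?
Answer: $3185$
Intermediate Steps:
$C = 292$
$\left(163 + C\right) \left(r - \left(5 - \left(1 - 2\right) \left(-4 + 1\right) 5\right)\right) \left(-7\right) = \left(163 + 292\right) \left(-11 - \left(5 - \left(1 - 2\right) \left(-4 + 1\right) 5\right)\right) \left(-7\right) = 455 \left(-11 - \left(5 - \left(-1\right) \left(-3\right) 5\right)\right) \left(-7\right) = 455 \left(-11 + \left(3 \cdot 5 - 5\right)\right) \left(-7\right) = 455 \left(-11 + \left(15 - 5\right)\right) \left(-7\right) = 455 \left(-11 + 10\right) \left(-7\right) = 455 \left(\left(-1\right) \left(-7\right)\right) = 455 \cdot 7 = 3185$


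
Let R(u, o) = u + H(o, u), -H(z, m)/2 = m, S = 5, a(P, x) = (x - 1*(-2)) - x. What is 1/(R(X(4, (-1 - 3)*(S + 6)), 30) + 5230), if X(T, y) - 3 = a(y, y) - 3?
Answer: 1/5228 ≈ 0.00019128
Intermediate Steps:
a(P, x) = 2 (a(P, x) = (x + 2) - x = (2 + x) - x = 2)
H(z, m) = -2*m
X(T, y) = 2 (X(T, y) = 3 + (2 - 3) = 3 - 1 = 2)
R(u, o) = -u (R(u, o) = u - 2*u = -u)
1/(R(X(4, (-1 - 3)*(S + 6)), 30) + 5230) = 1/(-1*2 + 5230) = 1/(-2 + 5230) = 1/5228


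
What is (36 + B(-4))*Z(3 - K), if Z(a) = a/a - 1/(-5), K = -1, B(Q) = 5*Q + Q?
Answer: 72/5 ≈ 14.400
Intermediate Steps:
B(Q) = 6*Q
Z(a) = 6/5 (Z(a) = 1 - 1*(-⅕) = 1 + ⅕ = 6/5)
(36 + B(-4))*Z(3 - K) = (36 + 6*(-4))*(6/5) = (36 - 24)*(6/5) = 12*(6/5) = 72/5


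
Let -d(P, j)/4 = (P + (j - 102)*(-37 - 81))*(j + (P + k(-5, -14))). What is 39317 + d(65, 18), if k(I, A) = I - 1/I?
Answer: -15407443/5 ≈ -3.0815e+6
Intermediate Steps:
d(P, j) = -4*(12036 + P - 118*j)*(-24/5 + P + j) (d(P, j) = -4*(P + (j - 102)*(-37 - 81))*(j + (P + (-5 - 1/(-5)))) = -4*(P + (-102 + j)*(-118))*(j + (P + (-5 - 1*(-⅕)))) = -4*(P + (12036 - 118*j))*(j + (P + (-5 + ⅕))) = -4*(12036 + P - 118*j)*(j + (P - 24/5)) = -4*(12036 + P - 118*j)*(j + (-24/5 + P)) = -4*(12036 + P - 118*j)*(-24/5 + P + j))
39317 + d(65, 18) = 39317 + (1155456/5 - 4*65² + 472*18² - 252048/5*18 - 240624/5*65 + 468*65*18) = 39317 + (1155456/5 - 4*4225 + 472*324 - 4536864/5 - 3128112 + 547560) = 39317 + (1155456/5 - 16900 + 152928 - 4536864/5 - 3128112 + 547560) = 39317 - 15604028/5 = -15407443/5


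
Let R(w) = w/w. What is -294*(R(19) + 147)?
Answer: -43512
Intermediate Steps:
R(w) = 1
-294*(R(19) + 147) = -294*(1 + 147) = -294*148 = -43512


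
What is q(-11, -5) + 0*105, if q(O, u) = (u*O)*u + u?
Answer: -280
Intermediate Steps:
q(O, u) = u + O*u² (q(O, u) = (O*u)*u + u = O*u² + u = u + O*u²)
q(-11, -5) + 0*105 = -5*(1 - 11*(-5)) + 0*105 = -5*(1 + 55) + 0 = -5*56 + 0 = -280 + 0 = -280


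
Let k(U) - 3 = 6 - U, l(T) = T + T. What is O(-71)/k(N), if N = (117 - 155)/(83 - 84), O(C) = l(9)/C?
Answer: 18/2059 ≈ 0.0087421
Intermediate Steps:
l(T) = 2*T
O(C) = 18/C (O(C) = (2*9)/C = 18/C)
N = 38 (N = -38/(-1) = -38*(-1) = 38)
k(U) = 9 - U (k(U) = 3 + (6 - U) = 9 - U)
O(-71)/k(N) = (18/(-71))/(9 - 1*38) = (18*(-1/71))/(9 - 38) = -18/71/(-29) = -18/71*(-1/29) = 18/2059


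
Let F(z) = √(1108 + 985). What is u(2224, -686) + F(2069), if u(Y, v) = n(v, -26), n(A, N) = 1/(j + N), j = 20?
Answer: -⅙ + √2093 ≈ 45.583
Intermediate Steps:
n(A, N) = 1/(20 + N)
F(z) = √2093
u(Y, v) = -⅙ (u(Y, v) = 1/(20 - 26) = 1/(-6) = -⅙)
u(2224, -686) + F(2069) = -⅙ + √2093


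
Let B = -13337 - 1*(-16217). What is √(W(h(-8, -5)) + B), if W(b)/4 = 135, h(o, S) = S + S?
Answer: 6*√95 ≈ 58.481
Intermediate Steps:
h(o, S) = 2*S
W(b) = 540 (W(b) = 4*135 = 540)
B = 2880 (B = -13337 + 16217 = 2880)
√(W(h(-8, -5)) + B) = √(540 + 2880) = √3420 = 6*√95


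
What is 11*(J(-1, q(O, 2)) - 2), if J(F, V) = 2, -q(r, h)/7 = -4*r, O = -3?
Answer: 0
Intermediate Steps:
q(r, h) = 28*r (q(r, h) = -(-28)*r = 28*r)
11*(J(-1, q(O, 2)) - 2) = 11*(2 - 2) = 11*0 = 0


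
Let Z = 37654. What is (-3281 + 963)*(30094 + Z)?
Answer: -157039864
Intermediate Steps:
(-3281 + 963)*(30094 + Z) = (-3281 + 963)*(30094 + 37654) = -2318*67748 = -157039864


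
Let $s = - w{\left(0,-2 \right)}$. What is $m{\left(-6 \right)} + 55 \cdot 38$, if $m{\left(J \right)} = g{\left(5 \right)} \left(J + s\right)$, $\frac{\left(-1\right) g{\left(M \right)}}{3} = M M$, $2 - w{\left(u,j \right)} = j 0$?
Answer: $2690$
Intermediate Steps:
$w{\left(u,j \right)} = 2$ ($w{\left(u,j \right)} = 2 - j 0 = 2 - 0 = 2 + 0 = 2$)
$g{\left(M \right)} = - 3 M^{2}$ ($g{\left(M \right)} = - 3 M M = - 3 M^{2}$)
$s = -2$ ($s = \left(-1\right) 2 = -2$)
$m{\left(J \right)} = 150 - 75 J$ ($m{\left(J \right)} = - 3 \cdot 5^{2} \left(J - 2\right) = \left(-3\right) 25 \left(-2 + J\right) = - 75 \left(-2 + J\right) = 150 - 75 J$)
$m{\left(-6 \right)} + 55 \cdot 38 = \left(150 - -450\right) + 55 \cdot 38 = \left(150 + 450\right) + 2090 = 600 + 2090 = 2690$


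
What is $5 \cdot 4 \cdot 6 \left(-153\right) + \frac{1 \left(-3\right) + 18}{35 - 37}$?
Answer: $- \frac{36735}{2} \approx -18368.0$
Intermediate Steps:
$5 \cdot 4 \cdot 6 \left(-153\right) + \frac{1 \left(-3\right) + 18}{35 - 37} = 20 \cdot 6 \left(-153\right) + \frac{-3 + 18}{-2} = 120 \left(-153\right) + 15 \left(- \frac{1}{2}\right) = -18360 - \frac{15}{2} = - \frac{36735}{2}$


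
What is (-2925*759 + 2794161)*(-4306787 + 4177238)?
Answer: -74372267214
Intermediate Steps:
(-2925*759 + 2794161)*(-4306787 + 4177238) = (-2220075 + 2794161)*(-129549) = 574086*(-129549) = -74372267214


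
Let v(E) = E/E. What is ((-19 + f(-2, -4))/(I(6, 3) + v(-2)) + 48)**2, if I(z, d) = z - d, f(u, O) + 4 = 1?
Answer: 7225/4 ≈ 1806.3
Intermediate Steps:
f(u, O) = -3 (f(u, O) = -4 + 1 = -3)
v(E) = 1
((-19 + f(-2, -4))/(I(6, 3) + v(-2)) + 48)**2 = ((-19 - 3)/((6 - 1*3) + 1) + 48)**2 = (-22/((6 - 3) + 1) + 48)**2 = (-22/(3 + 1) + 48)**2 = (-22/4 + 48)**2 = (-22*1/4 + 48)**2 = (-11/2 + 48)**2 = (85/2)**2 = 7225/4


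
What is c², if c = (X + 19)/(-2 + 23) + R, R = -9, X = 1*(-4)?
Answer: 3364/49 ≈ 68.653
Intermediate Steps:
X = -4
c = -58/7 (c = (-4 + 19)/(-2 + 23) - 9 = 15/21 - 9 = 15*(1/21) - 9 = 5/7 - 9 = -58/7 ≈ -8.2857)
c² = (-58/7)² = 3364/49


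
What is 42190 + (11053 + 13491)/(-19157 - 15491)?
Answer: 182721822/4331 ≈ 42189.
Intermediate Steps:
42190 + (11053 + 13491)/(-19157 - 15491) = 42190 + 24544/(-34648) = 42190 + 24544*(-1/34648) = 42190 - 3068/4331 = 182721822/4331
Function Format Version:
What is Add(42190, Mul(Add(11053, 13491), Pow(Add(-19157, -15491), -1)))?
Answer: Rational(182721822, 4331) ≈ 42189.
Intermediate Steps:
Add(42190, Mul(Add(11053, 13491), Pow(Add(-19157, -15491), -1))) = Add(42190, Mul(24544, Pow(-34648, -1))) = Add(42190, Mul(24544, Rational(-1, 34648))) = Add(42190, Rational(-3068, 4331)) = Rational(182721822, 4331)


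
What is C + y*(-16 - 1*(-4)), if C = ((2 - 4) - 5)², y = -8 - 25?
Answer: 445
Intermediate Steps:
y = -33
C = 49 (C = (-2 - 5)² = (-7)² = 49)
C + y*(-16 - 1*(-4)) = 49 - 33*(-16 - 1*(-4)) = 49 - 33*(-16 + 4) = 49 - 33*(-12) = 49 + 396 = 445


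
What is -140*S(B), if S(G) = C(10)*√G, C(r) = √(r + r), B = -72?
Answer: -1680*I*√10 ≈ -5312.6*I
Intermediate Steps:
C(r) = √2*√r (C(r) = √(2*r) = √2*√r)
S(G) = 2*√5*√G (S(G) = (√2*√10)*√G = (2*√5)*√G = 2*√5*√G)
-140*S(B) = -280*√5*√(-72) = -280*√5*6*I*√2 = -1680*I*√10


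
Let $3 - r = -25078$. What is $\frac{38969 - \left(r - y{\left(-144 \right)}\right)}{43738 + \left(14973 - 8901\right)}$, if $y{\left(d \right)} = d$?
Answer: $\frac{6872}{24905} \approx 0.27593$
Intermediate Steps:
$r = 25081$ ($r = 3 - -25078 = 3 + 25078 = 25081$)
$\frac{38969 - \left(r - y{\left(-144 \right)}\right)}{43738 + \left(14973 - 8901\right)} = \frac{38969 - 25225}{43738 + \left(14973 - 8901\right)} = \frac{38969 - 25225}{43738 + 6072} = \frac{38969 - 25225}{49810} = 13744 \cdot \frac{1}{49810} = \frac{6872}{24905}$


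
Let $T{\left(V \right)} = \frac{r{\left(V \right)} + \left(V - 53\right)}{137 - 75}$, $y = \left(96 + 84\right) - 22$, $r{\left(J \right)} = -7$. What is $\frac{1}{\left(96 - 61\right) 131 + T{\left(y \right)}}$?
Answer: $\frac{31}{142184} \approx 0.00021803$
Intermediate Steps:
$y = 158$ ($y = 180 - 22 = 158$)
$T{\left(V \right)} = - \frac{30}{31} + \frac{V}{62}$ ($T{\left(V \right)} = \frac{-7 + \left(V - 53\right)}{137 - 75} = \frac{-7 + \left(-53 + V\right)}{62} = \left(-60 + V\right) \frac{1}{62} = - \frac{30}{31} + \frac{V}{62}$)
$\frac{1}{\left(96 - 61\right) 131 + T{\left(y \right)}} = \frac{1}{\left(96 - 61\right) 131 + \left(- \frac{30}{31} + \frac{1}{62} \cdot 158\right)} = \frac{1}{35 \cdot 131 + \left(- \frac{30}{31} + \frac{79}{31}\right)} = \frac{1}{4585 + \frac{49}{31}} = \frac{1}{\frac{142184}{31}} = \frac{31}{142184}$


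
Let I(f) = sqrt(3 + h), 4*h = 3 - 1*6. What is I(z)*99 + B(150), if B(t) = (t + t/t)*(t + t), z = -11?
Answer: 90897/2 ≈ 45449.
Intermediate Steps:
h = -3/4 (h = (3 - 1*6)/4 = (3 - 6)/4 = (1/4)*(-3) = -3/4 ≈ -0.75000)
I(f) = 3/2 (I(f) = sqrt(3 - 3/4) = sqrt(9/4) = 3/2)
B(t) = 2*t*(1 + t) (B(t) = (t + 1)*(2*t) = (1 + t)*(2*t) = 2*t*(1 + t))
I(z)*99 + B(150) = (3/2)*99 + 2*150*(1 + 150) = 297/2 + 2*150*151 = 297/2 + 45300 = 90897/2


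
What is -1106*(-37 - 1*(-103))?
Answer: -72996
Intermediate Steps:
-1106*(-37 - 1*(-103)) = -1106*(-37 + 103) = -1106*66 = -72996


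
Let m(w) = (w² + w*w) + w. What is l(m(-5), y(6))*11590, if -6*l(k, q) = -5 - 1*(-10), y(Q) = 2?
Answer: -28975/3 ≈ -9658.3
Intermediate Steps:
m(w) = w + 2*w² (m(w) = (w² + w²) + w = 2*w² + w = w + 2*w²)
l(k, q) = -⅚ (l(k, q) = -(-5 - 1*(-10))/6 = -(-5 + 10)/6 = -⅙*5 = -⅚)
l(m(-5), y(6))*11590 = -⅚*11590 = -28975/3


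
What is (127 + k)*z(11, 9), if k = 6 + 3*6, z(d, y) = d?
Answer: 1661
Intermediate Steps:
k = 24 (k = 6 + 18 = 24)
(127 + k)*z(11, 9) = (127 + 24)*11 = 151*11 = 1661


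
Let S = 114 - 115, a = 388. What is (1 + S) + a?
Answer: 388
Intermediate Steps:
S = -1
(1 + S) + a = (1 - 1) + 388 = 0 + 388 = 388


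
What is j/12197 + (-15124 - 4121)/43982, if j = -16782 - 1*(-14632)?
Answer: -329292565/536448454 ≈ -0.61384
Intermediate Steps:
j = -2150 (j = -16782 + 14632 = -2150)
j/12197 + (-15124 - 4121)/43982 = -2150/12197 + (-15124 - 4121)/43982 = -2150*1/12197 - 19245*1/43982 = -2150/12197 - 19245/43982 = -329292565/536448454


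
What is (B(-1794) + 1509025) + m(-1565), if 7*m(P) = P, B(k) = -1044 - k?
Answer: 10566860/7 ≈ 1.5096e+6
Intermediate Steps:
m(P) = P/7
(B(-1794) + 1509025) + m(-1565) = ((-1044 - 1*(-1794)) + 1509025) + (⅐)*(-1565) = ((-1044 + 1794) + 1509025) - 1565/7 = (750 + 1509025) - 1565/7 = 1509775 - 1565/7 = 10566860/7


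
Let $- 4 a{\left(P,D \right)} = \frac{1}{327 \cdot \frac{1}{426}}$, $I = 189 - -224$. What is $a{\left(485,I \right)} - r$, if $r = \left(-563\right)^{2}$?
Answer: $- \frac{69099313}{218} \approx -3.1697 \cdot 10^{5}$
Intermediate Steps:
$I = 413$ ($I = 189 + 224 = 413$)
$a{\left(P,D \right)} = - \frac{71}{218}$ ($a{\left(P,D \right)} = - \frac{1}{4 \cdot \frac{327}{426}} = - \frac{1}{4 \cdot 327 \cdot \frac{1}{426}} = - \frac{1}{4 \cdot \frac{109}{142}} = \left(- \frac{1}{4}\right) \frac{142}{109} = - \frac{71}{218}$)
$r = 316969$
$a{\left(485,I \right)} - r = - \frac{71}{218} - 316969 = - \frac{69099313}{218}$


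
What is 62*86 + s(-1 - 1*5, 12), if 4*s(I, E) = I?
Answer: 10661/2 ≈ 5330.5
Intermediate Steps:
s(I, E) = I/4
62*86 + s(-1 - 1*5, 12) = 62*86 + (-1 - 1*5)/4 = 5332 + (-1 - 5)/4 = 5332 + (¼)*(-6) = 5332 - 3/2 = 10661/2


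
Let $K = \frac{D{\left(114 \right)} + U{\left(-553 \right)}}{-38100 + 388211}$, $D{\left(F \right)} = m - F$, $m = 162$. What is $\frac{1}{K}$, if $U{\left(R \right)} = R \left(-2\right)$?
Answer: $\frac{350111}{1154} \approx 303.39$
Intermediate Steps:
$D{\left(F \right)} = 162 - F$
$U{\left(R \right)} = - 2 R$
$K = \frac{1154}{350111}$ ($K = \frac{\left(162 - 114\right) - -1106}{-38100 + 388211} = \frac{\left(162 - 114\right) + 1106}{350111} = \left(48 + 1106\right) \frac{1}{350111} = 1154 \cdot \frac{1}{350111} = \frac{1154}{350111} \approx 0.0032961$)
$\frac{1}{K} = \frac{1}{\frac{1154}{350111}} = \frac{350111}{1154}$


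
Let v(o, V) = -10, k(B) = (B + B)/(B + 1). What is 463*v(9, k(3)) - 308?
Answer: -4938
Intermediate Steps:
k(B) = 2*B/(1 + B) (k(B) = (2*B)/(1 + B) = 2*B/(1 + B))
463*v(9, k(3)) - 308 = 463*(-10) - 308 = -4630 - 308 = -4938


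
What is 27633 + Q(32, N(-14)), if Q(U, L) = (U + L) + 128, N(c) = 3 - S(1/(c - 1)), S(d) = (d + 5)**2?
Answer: 6248624/225 ≈ 27772.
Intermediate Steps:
S(d) = (5 + d)**2
N(c) = 3 - (5 + 1/(-1 + c))**2 (N(c) = 3 - (5 + 1/(c - 1))**2 = 3 - (5 + 1/(-1 + c))**2)
Q(U, L) = 128 + L + U (Q(U, L) = (L + U) + 128 = 128 + L + U)
27633 + Q(32, N(-14)) = 27633 + (128 + (3 - (-4 + 5*(-14))**2/(-1 - 14)**2) + 32) = 27633 + (128 + (3 - 1*(-4 - 70)**2/(-15)**2) + 32) = 27633 + (128 + (3 - 1*1/225*(-74)**2) + 32) = 27633 + (128 + (3 - 1*1/225*5476) + 32) = 27633 + (128 + (3 - 5476/225) + 32) = 27633 + (128 - 4801/225 + 32) = 27633 + 31199/225 = 6248624/225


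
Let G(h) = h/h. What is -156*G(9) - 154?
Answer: -310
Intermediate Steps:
G(h) = 1
-156*G(9) - 154 = -156*1 - 154 = -156 - 154 = -310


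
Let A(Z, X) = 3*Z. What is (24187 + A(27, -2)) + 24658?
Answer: 48926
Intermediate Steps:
(24187 + A(27, -2)) + 24658 = (24187 + 3*27) + 24658 = (24187 + 81) + 24658 = 24268 + 24658 = 48926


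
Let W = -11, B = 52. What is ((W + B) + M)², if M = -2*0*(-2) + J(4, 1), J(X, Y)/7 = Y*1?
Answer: 2304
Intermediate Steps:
J(X, Y) = 7*Y (J(X, Y) = 7*(Y*1) = 7*Y)
M = 7 (M = -2*0*(-2) + 7*1 = 0*(-2) + 7 = 0 + 7 = 7)
((W + B) + M)² = ((-11 + 52) + 7)² = (41 + 7)² = 48² = 2304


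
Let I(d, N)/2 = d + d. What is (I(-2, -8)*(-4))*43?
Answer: 1376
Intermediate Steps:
I(d, N) = 4*d (I(d, N) = 2*(d + d) = 2*(2*d) = 4*d)
(I(-2, -8)*(-4))*43 = ((4*(-2))*(-4))*43 = -8*(-4)*43 = 32*43 = 1376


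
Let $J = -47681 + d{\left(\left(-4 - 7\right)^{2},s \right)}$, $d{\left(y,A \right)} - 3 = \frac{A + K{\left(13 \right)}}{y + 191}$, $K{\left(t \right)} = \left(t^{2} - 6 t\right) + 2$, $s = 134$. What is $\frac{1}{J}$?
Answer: $- \frac{312}{14875309} \approx -2.0974 \cdot 10^{-5}$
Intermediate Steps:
$K{\left(t \right)} = 2 + t^{2} - 6 t$
$d{\left(y,A \right)} = 3 + \frac{93 + A}{191 + y}$ ($d{\left(y,A \right)} = 3 + \frac{A + \left(2 + 13^{2} - 78\right)}{y + 191} = 3 + \frac{A + \left(2 + 169 - 78\right)}{191 + y} = 3 + \frac{A + 93}{191 + y} = 3 + \frac{93 + A}{191 + y}$)
$J = - \frac{14875309}{312}$ ($J = -47681 + \frac{666 + 134 + 3 \left(-4 - 7\right)^{2}}{191 + \left(-4 - 7\right)^{2}} = -47681 + \frac{666 + 134 + 3 \left(-11\right)^{2}}{191 + \left(-11\right)^{2}} = -47681 + \frac{666 + 134 + 3 \cdot 121}{191 + 121} = -47681 + \frac{666 + 134 + 363}{312} = -47681 + \frac{1}{312} \cdot 1163 = -47681 + \frac{1163}{312} = - \frac{14875309}{312} \approx -47677.0$)
$\frac{1}{J} = \frac{1}{- \frac{14875309}{312}} = - \frac{312}{14875309}$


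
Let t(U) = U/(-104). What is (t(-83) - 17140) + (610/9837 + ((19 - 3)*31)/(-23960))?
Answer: -52514881041931/3064028760 ≈ -17139.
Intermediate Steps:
t(U) = -U/104 (t(U) = U*(-1/104) = -U/104)
(t(-83) - 17140) + (610/9837 + ((19 - 3)*31)/(-23960)) = (-1/104*(-83) - 17140) + (610/9837 + ((19 - 3)*31)/(-23960)) = (83/104 - 17140) + (610*(1/9837) + (16*31)*(-1/23960)) = -1782477/104 + (610/9837 + 496*(-1/23960)) = -1782477/104 + (610/9837 - 62/2995) = -1782477/104 + 1217056/29461815 = -52514881041931/3064028760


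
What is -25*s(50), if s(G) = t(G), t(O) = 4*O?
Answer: -5000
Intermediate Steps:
s(G) = 4*G
-25*s(50) = -100*50 = -25*200 = -5000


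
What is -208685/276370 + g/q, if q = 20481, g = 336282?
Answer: 5910945257/377355598 ≈ 15.664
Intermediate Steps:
-208685/276370 + g/q = -208685/276370 + 336282/20481 = -208685*1/276370 + 336282*(1/20481) = -41737/55274 + 112094/6827 = 5910945257/377355598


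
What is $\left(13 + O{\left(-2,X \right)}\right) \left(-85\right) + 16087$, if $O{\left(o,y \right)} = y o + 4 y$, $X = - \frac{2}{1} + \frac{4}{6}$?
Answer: $\frac{45626}{3} \approx 15209.0$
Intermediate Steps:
$X = - \frac{4}{3}$ ($X = \left(-2\right) 1 + 4 \cdot \frac{1}{6} = -2 + \frac{2}{3} = - \frac{4}{3} \approx -1.3333$)
$O{\left(o,y \right)} = 4 y + o y$ ($O{\left(o,y \right)} = o y + 4 y = 4 y + o y$)
$\left(13 + O{\left(-2,X \right)}\right) \left(-85\right) + 16087 = \left(13 - \frac{4 \left(4 - 2\right)}{3}\right) \left(-85\right) + 16087 = \left(13 - \frac{8}{3}\right) \left(-85\right) + 16087 = \frac{31}{3} \left(-85\right) + 16087 = - \frac{2635}{3} + 16087 = \frac{45626}{3}$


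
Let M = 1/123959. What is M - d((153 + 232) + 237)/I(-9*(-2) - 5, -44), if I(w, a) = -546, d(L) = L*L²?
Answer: 14914861418389/33840807 ≈ 4.4074e+5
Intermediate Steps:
d(L) = L³
M = 1/123959 ≈ 8.0672e-6
M - d((153 + 232) + 237)/I(-9*(-2) - 5, -44) = 1/123959 - ((153 + 232) + 237)³/(-546) = 1/123959 - (385 + 237)³*(-1)/546 = 1/123959 - 622³*(-1)/546 = 1/123959 - 240641848*(-1)/546 = 1/123959 - 1*(-120320924/273) = 1/123959 + 120320924/273 = 14914861418389/33840807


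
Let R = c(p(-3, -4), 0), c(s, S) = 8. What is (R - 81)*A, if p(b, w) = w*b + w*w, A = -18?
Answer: 1314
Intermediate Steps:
p(b, w) = w² + b*w (p(b, w) = b*w + w² = w² + b*w)
R = 8
(R - 81)*A = (8 - 81)*(-18) = -73*(-18) = 1314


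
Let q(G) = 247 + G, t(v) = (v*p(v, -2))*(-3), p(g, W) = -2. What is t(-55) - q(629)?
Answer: -1206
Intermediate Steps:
t(v) = 6*v (t(v) = (v*(-2))*(-3) = -2*v*(-3) = 6*v)
t(-55) - q(629) = 6*(-55) - (247 + 629) = -330 - 1*876 = -330 - 876 = -1206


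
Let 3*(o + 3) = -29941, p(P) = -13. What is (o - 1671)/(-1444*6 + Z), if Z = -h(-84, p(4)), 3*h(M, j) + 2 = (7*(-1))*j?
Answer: 34963/26081 ≈ 1.3406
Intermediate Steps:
o = -29950/3 (o = -3 + (⅓)*(-29941) = -3 - 29941/3 = -29950/3 ≈ -9983.3)
h(M, j) = -⅔ - 7*j/3 (h(M, j) = -⅔ + ((7*(-1))*j)/3 = -⅔ + (-7*j)/3 = -⅔ - 7*j/3)
Z = -89/3 (Z = -(-⅔ - 7/3*(-13)) = -(-⅔ + 91/3) = -1*89/3 = -89/3 ≈ -29.667)
(o - 1671)/(-1444*6 + Z) = (-29950/3 - 1671)/(-1444*6 - 89/3) = -34963/(3*(-8664 - 89/3)) = -34963/(3*(-26081/3)) = -34963/3*(-3/26081) = 34963/26081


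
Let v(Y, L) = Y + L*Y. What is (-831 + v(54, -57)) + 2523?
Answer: -1332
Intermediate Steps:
(-831 + v(54, -57)) + 2523 = (-831 + 54*(1 - 57)) + 2523 = (-831 + 54*(-56)) + 2523 = (-831 - 3024) + 2523 = -3855 + 2523 = -1332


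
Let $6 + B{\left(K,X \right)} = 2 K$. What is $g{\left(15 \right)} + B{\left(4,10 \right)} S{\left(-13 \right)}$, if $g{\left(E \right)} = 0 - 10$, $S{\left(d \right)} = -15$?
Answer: $-40$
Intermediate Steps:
$B{\left(K,X \right)} = -6 + 2 K$
$g{\left(E \right)} = -10$ ($g{\left(E \right)} = 0 - 10 = -10$)
$g{\left(15 \right)} + B{\left(4,10 \right)} S{\left(-13 \right)} = -10 + \left(-6 + 2 \cdot 4\right) \left(-15\right) = -10 + \left(-6 + 8\right) \left(-15\right) = -10 + 2 \left(-15\right) = -10 - 30 = -40$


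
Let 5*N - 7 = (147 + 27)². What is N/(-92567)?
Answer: -30283/462835 ≈ -0.065429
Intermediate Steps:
N = 30283/5 (N = 7/5 + (147 + 27)²/5 = 7/5 + (⅕)*174² = 7/5 + (⅕)*30276 = 7/5 + 30276/5 = 30283/5 ≈ 6056.6)
N/(-92567) = (30283/5)/(-92567) = (30283/5)*(-1/92567) = -30283/462835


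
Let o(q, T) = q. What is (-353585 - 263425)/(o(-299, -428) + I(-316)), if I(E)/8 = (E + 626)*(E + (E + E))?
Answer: 617010/2351339 ≈ 0.26241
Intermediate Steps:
I(E) = 24*E*(626 + E) (I(E) = 8*((E + 626)*(E + (E + E))) = 8*((626 + E)*(E + 2*E)) = 8*((626 + E)*(3*E)) = 8*(3*E*(626 + E)) = 24*E*(626 + E))
(-353585 - 263425)/(o(-299, -428) + I(-316)) = (-353585 - 263425)/(-299 + 24*(-316)*(626 - 316)) = -617010/(-299 + 24*(-316)*310) = -617010/(-299 - 2351040) = -617010/(-2351339) = -617010*(-1/2351339) = 617010/2351339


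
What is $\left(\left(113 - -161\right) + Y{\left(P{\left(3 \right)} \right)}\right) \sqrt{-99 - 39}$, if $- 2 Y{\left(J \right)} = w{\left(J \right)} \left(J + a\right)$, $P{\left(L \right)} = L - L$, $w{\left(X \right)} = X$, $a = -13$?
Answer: $274 i \sqrt{138} \approx 3218.8 i$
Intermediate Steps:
$P{\left(L \right)} = 0$
$Y{\left(J \right)} = - \frac{J \left(-13 + J\right)}{2}$ ($Y{\left(J \right)} = - \frac{J \left(J - 13\right)}{2} = - \frac{J \left(-13 + J\right)}{2}$)
$\left(\left(113 - -161\right) + Y{\left(P{\left(3 \right)} \right)}\right) \sqrt{-99 - 39} = \left(\left(113 - -161\right) + \frac{1}{2} \cdot 0 \left(13 - 0\right)\right) \sqrt{-99 - 39} = \left(\left(113 + 161\right) + \frac{1}{2} \cdot 0 \left(13 + 0\right)\right) \sqrt{-138} = \left(274 + \frac{1}{2} \cdot 0 \cdot 13\right) i \sqrt{138} = \left(274 + 0\right) i \sqrt{138} = 274 i \sqrt{138}$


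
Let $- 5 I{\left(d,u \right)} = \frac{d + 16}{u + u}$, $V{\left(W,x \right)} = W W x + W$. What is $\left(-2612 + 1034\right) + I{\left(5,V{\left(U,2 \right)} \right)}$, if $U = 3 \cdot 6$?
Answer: $- \frac{3503167}{2220} \approx -1578.0$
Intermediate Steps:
$U = 18$
$V{\left(W,x \right)} = W + x W^{2}$ ($V{\left(W,x \right)} = W^{2} x + W = x W^{2} + W = W + x W^{2}$)
$I{\left(d,u \right)} = - \frac{16 + d}{10 u}$ ($I{\left(d,u \right)} = - \frac{\left(d + 16\right) \frac{1}{u + u}}{5} = - \frac{\left(16 + d\right) \frac{1}{2 u}}{5} = - \frac{\frac{1}{2} \frac{1}{u} \left(16 + d\right)}{5} = - \frac{16 + d}{10 u}$)
$\left(-2612 + 1034\right) + I{\left(5,V{\left(U,2 \right)} \right)} = \left(-2612 + 1034\right) + \frac{-16 - 5}{10 \cdot 18 \left(1 + 18 \cdot 2\right)} = -1578 + \frac{-16 - 5}{10 \cdot 18 \left(1 + 36\right)} = -1578 + \frac{1}{10} \frac{1}{18 \cdot 37} \left(-21\right) = -1578 + \frac{1}{10} \cdot \frac{1}{666} \left(-21\right) = -1578 - \frac{7}{2220} = - \frac{3503167}{2220}$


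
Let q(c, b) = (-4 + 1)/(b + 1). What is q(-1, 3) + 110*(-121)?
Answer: -53243/4 ≈ -13311.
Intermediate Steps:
q(c, b) = -3/(1 + b)
q(-1, 3) + 110*(-121) = -3/(1 + 3) + 110*(-121) = -3/4 - 13310 = -53243/4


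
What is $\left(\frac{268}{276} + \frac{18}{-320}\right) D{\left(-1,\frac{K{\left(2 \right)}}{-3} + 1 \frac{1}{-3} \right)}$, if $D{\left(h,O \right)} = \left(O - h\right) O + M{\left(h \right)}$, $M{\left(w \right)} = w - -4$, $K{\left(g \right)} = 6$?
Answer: $\frac{111089}{19872} \approx 5.5902$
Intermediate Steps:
$M{\left(w \right)} = 4 + w$ ($M{\left(w \right)} = w + 4 = 4 + w$)
$D{\left(h,O \right)} = 4 + h + O \left(O - h\right)$ ($D{\left(h,O \right)} = \left(O - h\right) O + \left(4 + h\right) = O \left(O - h\right) + \left(4 + h\right) = 4 + h + O \left(O - h\right)$)
$\left(\frac{268}{276} + \frac{18}{-320}\right) D{\left(-1,\frac{K{\left(2 \right)}}{-3} + 1 \frac{1}{-3} \right)} = \left(\frac{268}{276} + \frac{18}{-320}\right) \left(4 - 1 + \left(\frac{6}{-3} + 1 \frac{1}{-3}\right)^{2} - \left(\frac{6}{-3} + 1 \frac{1}{-3}\right) \left(-1\right)\right) = \left(268 \cdot \frac{1}{276} + 18 \left(- \frac{1}{320}\right)\right) \left(4 - 1 + \left(6 \left(- \frac{1}{3}\right) + 1 \left(- \frac{1}{3}\right)\right)^{2} - \left(6 \left(- \frac{1}{3}\right) + 1 \left(- \frac{1}{3}\right)\right) \left(-1\right)\right) = \left(\frac{67}{69} - \frac{9}{160}\right) \left(4 - 1 + \left(-2 - \frac{1}{3}\right)^{2} - \left(-2 - \frac{1}{3}\right) \left(-1\right)\right) = \frac{10099 \left(4 - 1 + \left(- \frac{7}{3}\right)^{2} - \left(- \frac{7}{3}\right) \left(-1\right)\right)}{11040} = \frac{10099 \left(4 - 1 + \frac{49}{9} - \frac{7}{3}\right)}{11040} = \frac{10099}{11040} \cdot \frac{55}{9} = \frac{111089}{19872}$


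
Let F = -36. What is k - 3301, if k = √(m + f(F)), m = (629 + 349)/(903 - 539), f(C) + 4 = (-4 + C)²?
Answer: -3301 + 3*√5883878/182 ≈ -3261.0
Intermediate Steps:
f(C) = -4 + (-4 + C)²
m = 489/182 (m = 978/364 = 978*(1/364) = 489/182 ≈ 2.6868)
k = 3*√5883878/182 (k = √(489/182 + (-4 + (-4 - 36)²)) = √(489/182 + (-4 + (-40)²)) = √(489/182 + (-4 + 1600)) = √(489/182 + 1596) = √(290961/182) = 3*√5883878/182 ≈ 39.984)
k - 3301 = 3*√5883878/182 - 3301 = -3301 + 3*√5883878/182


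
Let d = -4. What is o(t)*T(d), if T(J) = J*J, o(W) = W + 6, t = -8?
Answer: -32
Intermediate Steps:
o(W) = 6 + W
T(J) = J**2
o(t)*T(d) = (6 - 8)*(-4)**2 = -2*16 = -32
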